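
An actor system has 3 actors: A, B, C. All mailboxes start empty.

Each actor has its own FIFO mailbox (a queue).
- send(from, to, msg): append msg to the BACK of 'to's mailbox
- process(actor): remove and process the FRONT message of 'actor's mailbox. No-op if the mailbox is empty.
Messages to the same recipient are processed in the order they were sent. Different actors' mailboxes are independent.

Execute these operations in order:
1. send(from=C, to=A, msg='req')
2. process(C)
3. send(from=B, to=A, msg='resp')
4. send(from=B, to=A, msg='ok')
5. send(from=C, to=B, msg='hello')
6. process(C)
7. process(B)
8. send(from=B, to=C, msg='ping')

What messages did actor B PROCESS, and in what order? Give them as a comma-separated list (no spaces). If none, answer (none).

After 1 (send(from=C, to=A, msg='req')): A:[req] B:[] C:[]
After 2 (process(C)): A:[req] B:[] C:[]
After 3 (send(from=B, to=A, msg='resp')): A:[req,resp] B:[] C:[]
After 4 (send(from=B, to=A, msg='ok')): A:[req,resp,ok] B:[] C:[]
After 5 (send(from=C, to=B, msg='hello')): A:[req,resp,ok] B:[hello] C:[]
After 6 (process(C)): A:[req,resp,ok] B:[hello] C:[]
After 7 (process(B)): A:[req,resp,ok] B:[] C:[]
After 8 (send(from=B, to=C, msg='ping')): A:[req,resp,ok] B:[] C:[ping]

Answer: hello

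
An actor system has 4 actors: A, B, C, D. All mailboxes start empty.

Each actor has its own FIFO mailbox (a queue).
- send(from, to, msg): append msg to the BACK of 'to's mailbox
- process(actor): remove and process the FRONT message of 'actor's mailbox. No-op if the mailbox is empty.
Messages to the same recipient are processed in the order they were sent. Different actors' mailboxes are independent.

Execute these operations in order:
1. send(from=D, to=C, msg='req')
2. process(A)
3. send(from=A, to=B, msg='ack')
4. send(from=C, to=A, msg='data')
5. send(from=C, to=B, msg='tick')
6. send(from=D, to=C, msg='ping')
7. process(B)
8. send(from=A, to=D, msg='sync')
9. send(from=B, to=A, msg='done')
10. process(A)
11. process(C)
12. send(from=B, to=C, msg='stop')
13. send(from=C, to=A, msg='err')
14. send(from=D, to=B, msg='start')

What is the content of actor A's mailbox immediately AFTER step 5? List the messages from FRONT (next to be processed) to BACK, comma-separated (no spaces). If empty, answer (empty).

After 1 (send(from=D, to=C, msg='req')): A:[] B:[] C:[req] D:[]
After 2 (process(A)): A:[] B:[] C:[req] D:[]
After 3 (send(from=A, to=B, msg='ack')): A:[] B:[ack] C:[req] D:[]
After 4 (send(from=C, to=A, msg='data')): A:[data] B:[ack] C:[req] D:[]
After 5 (send(from=C, to=B, msg='tick')): A:[data] B:[ack,tick] C:[req] D:[]

data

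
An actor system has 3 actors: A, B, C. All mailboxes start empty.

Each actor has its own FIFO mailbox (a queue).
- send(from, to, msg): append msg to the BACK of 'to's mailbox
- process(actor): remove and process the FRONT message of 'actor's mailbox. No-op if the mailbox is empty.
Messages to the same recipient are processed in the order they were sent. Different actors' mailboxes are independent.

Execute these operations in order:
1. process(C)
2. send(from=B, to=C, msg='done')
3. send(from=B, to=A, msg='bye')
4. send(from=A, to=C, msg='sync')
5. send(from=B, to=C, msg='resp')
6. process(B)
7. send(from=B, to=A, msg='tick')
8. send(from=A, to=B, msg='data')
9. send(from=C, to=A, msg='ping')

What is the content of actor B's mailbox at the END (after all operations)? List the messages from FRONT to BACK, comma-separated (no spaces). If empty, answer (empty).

After 1 (process(C)): A:[] B:[] C:[]
After 2 (send(from=B, to=C, msg='done')): A:[] B:[] C:[done]
After 3 (send(from=B, to=A, msg='bye')): A:[bye] B:[] C:[done]
After 4 (send(from=A, to=C, msg='sync')): A:[bye] B:[] C:[done,sync]
After 5 (send(from=B, to=C, msg='resp')): A:[bye] B:[] C:[done,sync,resp]
After 6 (process(B)): A:[bye] B:[] C:[done,sync,resp]
After 7 (send(from=B, to=A, msg='tick')): A:[bye,tick] B:[] C:[done,sync,resp]
After 8 (send(from=A, to=B, msg='data')): A:[bye,tick] B:[data] C:[done,sync,resp]
After 9 (send(from=C, to=A, msg='ping')): A:[bye,tick,ping] B:[data] C:[done,sync,resp]

Answer: data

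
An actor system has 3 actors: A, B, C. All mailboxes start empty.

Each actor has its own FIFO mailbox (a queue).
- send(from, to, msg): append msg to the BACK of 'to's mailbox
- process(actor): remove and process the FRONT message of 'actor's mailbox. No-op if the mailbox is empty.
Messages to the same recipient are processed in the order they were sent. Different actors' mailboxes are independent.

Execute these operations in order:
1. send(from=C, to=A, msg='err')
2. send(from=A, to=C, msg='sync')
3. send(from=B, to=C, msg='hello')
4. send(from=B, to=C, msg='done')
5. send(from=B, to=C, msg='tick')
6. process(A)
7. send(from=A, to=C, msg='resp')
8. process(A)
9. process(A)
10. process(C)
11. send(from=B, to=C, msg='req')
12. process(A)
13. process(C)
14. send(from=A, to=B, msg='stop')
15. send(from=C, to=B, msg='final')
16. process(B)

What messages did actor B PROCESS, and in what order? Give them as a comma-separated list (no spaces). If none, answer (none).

After 1 (send(from=C, to=A, msg='err')): A:[err] B:[] C:[]
After 2 (send(from=A, to=C, msg='sync')): A:[err] B:[] C:[sync]
After 3 (send(from=B, to=C, msg='hello')): A:[err] B:[] C:[sync,hello]
After 4 (send(from=B, to=C, msg='done')): A:[err] B:[] C:[sync,hello,done]
After 5 (send(from=B, to=C, msg='tick')): A:[err] B:[] C:[sync,hello,done,tick]
After 6 (process(A)): A:[] B:[] C:[sync,hello,done,tick]
After 7 (send(from=A, to=C, msg='resp')): A:[] B:[] C:[sync,hello,done,tick,resp]
After 8 (process(A)): A:[] B:[] C:[sync,hello,done,tick,resp]
After 9 (process(A)): A:[] B:[] C:[sync,hello,done,tick,resp]
After 10 (process(C)): A:[] B:[] C:[hello,done,tick,resp]
After 11 (send(from=B, to=C, msg='req')): A:[] B:[] C:[hello,done,tick,resp,req]
After 12 (process(A)): A:[] B:[] C:[hello,done,tick,resp,req]
After 13 (process(C)): A:[] B:[] C:[done,tick,resp,req]
After 14 (send(from=A, to=B, msg='stop')): A:[] B:[stop] C:[done,tick,resp,req]
After 15 (send(from=C, to=B, msg='final')): A:[] B:[stop,final] C:[done,tick,resp,req]
After 16 (process(B)): A:[] B:[final] C:[done,tick,resp,req]

Answer: stop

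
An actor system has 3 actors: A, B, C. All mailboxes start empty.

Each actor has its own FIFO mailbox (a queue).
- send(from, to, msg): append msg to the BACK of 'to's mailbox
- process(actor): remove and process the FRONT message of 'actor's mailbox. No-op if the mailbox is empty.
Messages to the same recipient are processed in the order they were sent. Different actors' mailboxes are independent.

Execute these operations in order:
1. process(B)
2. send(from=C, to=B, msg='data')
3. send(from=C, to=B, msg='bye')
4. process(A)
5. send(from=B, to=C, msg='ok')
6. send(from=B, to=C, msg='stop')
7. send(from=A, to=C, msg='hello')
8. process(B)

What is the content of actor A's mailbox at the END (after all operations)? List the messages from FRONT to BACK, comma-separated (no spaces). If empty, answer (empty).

After 1 (process(B)): A:[] B:[] C:[]
After 2 (send(from=C, to=B, msg='data')): A:[] B:[data] C:[]
After 3 (send(from=C, to=B, msg='bye')): A:[] B:[data,bye] C:[]
After 4 (process(A)): A:[] B:[data,bye] C:[]
After 5 (send(from=B, to=C, msg='ok')): A:[] B:[data,bye] C:[ok]
After 6 (send(from=B, to=C, msg='stop')): A:[] B:[data,bye] C:[ok,stop]
After 7 (send(from=A, to=C, msg='hello')): A:[] B:[data,bye] C:[ok,stop,hello]
After 8 (process(B)): A:[] B:[bye] C:[ok,stop,hello]

Answer: (empty)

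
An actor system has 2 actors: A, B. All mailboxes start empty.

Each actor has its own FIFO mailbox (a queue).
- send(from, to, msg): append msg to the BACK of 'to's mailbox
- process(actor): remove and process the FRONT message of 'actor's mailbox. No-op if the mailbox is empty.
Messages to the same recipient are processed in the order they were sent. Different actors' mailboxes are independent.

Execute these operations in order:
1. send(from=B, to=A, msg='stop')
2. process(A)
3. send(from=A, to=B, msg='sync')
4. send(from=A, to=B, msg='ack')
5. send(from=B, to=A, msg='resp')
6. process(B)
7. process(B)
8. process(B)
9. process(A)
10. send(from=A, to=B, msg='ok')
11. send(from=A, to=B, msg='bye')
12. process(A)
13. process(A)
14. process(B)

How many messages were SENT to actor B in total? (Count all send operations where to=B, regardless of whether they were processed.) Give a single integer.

After 1 (send(from=B, to=A, msg='stop')): A:[stop] B:[]
After 2 (process(A)): A:[] B:[]
After 3 (send(from=A, to=B, msg='sync')): A:[] B:[sync]
After 4 (send(from=A, to=B, msg='ack')): A:[] B:[sync,ack]
After 5 (send(from=B, to=A, msg='resp')): A:[resp] B:[sync,ack]
After 6 (process(B)): A:[resp] B:[ack]
After 7 (process(B)): A:[resp] B:[]
After 8 (process(B)): A:[resp] B:[]
After 9 (process(A)): A:[] B:[]
After 10 (send(from=A, to=B, msg='ok')): A:[] B:[ok]
After 11 (send(from=A, to=B, msg='bye')): A:[] B:[ok,bye]
After 12 (process(A)): A:[] B:[ok,bye]
After 13 (process(A)): A:[] B:[ok,bye]
After 14 (process(B)): A:[] B:[bye]

Answer: 4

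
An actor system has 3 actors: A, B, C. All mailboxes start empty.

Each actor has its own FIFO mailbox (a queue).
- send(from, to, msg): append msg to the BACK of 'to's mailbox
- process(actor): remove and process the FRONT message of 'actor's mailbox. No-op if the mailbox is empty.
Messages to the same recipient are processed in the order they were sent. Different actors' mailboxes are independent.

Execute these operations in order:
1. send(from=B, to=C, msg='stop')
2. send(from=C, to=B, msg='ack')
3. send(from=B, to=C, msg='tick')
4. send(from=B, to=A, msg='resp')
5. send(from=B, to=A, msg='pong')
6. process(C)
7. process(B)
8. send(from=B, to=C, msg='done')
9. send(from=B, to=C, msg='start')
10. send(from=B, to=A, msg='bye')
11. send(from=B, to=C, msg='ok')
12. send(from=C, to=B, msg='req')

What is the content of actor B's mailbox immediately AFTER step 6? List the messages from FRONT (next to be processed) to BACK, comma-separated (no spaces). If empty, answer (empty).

After 1 (send(from=B, to=C, msg='stop')): A:[] B:[] C:[stop]
After 2 (send(from=C, to=B, msg='ack')): A:[] B:[ack] C:[stop]
After 3 (send(from=B, to=C, msg='tick')): A:[] B:[ack] C:[stop,tick]
After 4 (send(from=B, to=A, msg='resp')): A:[resp] B:[ack] C:[stop,tick]
After 5 (send(from=B, to=A, msg='pong')): A:[resp,pong] B:[ack] C:[stop,tick]
After 6 (process(C)): A:[resp,pong] B:[ack] C:[tick]

ack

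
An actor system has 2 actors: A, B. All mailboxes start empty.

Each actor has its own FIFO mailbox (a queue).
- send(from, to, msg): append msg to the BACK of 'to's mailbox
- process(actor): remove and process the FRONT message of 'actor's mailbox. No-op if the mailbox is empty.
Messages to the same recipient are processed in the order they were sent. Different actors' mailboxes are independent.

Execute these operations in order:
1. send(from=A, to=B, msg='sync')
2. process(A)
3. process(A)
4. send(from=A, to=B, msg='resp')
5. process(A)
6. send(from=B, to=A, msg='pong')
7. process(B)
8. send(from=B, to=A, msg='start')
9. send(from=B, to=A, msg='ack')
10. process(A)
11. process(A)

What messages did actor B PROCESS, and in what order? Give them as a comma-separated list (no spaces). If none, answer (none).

Answer: sync

Derivation:
After 1 (send(from=A, to=B, msg='sync')): A:[] B:[sync]
After 2 (process(A)): A:[] B:[sync]
After 3 (process(A)): A:[] B:[sync]
After 4 (send(from=A, to=B, msg='resp')): A:[] B:[sync,resp]
After 5 (process(A)): A:[] B:[sync,resp]
After 6 (send(from=B, to=A, msg='pong')): A:[pong] B:[sync,resp]
After 7 (process(B)): A:[pong] B:[resp]
After 8 (send(from=B, to=A, msg='start')): A:[pong,start] B:[resp]
After 9 (send(from=B, to=A, msg='ack')): A:[pong,start,ack] B:[resp]
After 10 (process(A)): A:[start,ack] B:[resp]
After 11 (process(A)): A:[ack] B:[resp]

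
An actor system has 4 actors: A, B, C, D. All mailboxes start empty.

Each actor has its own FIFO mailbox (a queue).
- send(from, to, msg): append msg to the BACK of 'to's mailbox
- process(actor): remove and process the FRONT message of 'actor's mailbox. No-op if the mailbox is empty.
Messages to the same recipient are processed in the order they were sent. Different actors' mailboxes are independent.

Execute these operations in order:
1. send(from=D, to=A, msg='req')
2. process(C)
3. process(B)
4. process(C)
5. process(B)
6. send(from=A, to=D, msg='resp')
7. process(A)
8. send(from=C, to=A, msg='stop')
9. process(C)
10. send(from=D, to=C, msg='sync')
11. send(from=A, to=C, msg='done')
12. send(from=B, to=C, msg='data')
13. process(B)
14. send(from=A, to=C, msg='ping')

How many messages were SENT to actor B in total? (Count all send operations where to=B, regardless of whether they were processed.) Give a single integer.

Answer: 0

Derivation:
After 1 (send(from=D, to=A, msg='req')): A:[req] B:[] C:[] D:[]
After 2 (process(C)): A:[req] B:[] C:[] D:[]
After 3 (process(B)): A:[req] B:[] C:[] D:[]
After 4 (process(C)): A:[req] B:[] C:[] D:[]
After 5 (process(B)): A:[req] B:[] C:[] D:[]
After 6 (send(from=A, to=D, msg='resp')): A:[req] B:[] C:[] D:[resp]
After 7 (process(A)): A:[] B:[] C:[] D:[resp]
After 8 (send(from=C, to=A, msg='stop')): A:[stop] B:[] C:[] D:[resp]
After 9 (process(C)): A:[stop] B:[] C:[] D:[resp]
After 10 (send(from=D, to=C, msg='sync')): A:[stop] B:[] C:[sync] D:[resp]
After 11 (send(from=A, to=C, msg='done')): A:[stop] B:[] C:[sync,done] D:[resp]
After 12 (send(from=B, to=C, msg='data')): A:[stop] B:[] C:[sync,done,data] D:[resp]
After 13 (process(B)): A:[stop] B:[] C:[sync,done,data] D:[resp]
After 14 (send(from=A, to=C, msg='ping')): A:[stop] B:[] C:[sync,done,data,ping] D:[resp]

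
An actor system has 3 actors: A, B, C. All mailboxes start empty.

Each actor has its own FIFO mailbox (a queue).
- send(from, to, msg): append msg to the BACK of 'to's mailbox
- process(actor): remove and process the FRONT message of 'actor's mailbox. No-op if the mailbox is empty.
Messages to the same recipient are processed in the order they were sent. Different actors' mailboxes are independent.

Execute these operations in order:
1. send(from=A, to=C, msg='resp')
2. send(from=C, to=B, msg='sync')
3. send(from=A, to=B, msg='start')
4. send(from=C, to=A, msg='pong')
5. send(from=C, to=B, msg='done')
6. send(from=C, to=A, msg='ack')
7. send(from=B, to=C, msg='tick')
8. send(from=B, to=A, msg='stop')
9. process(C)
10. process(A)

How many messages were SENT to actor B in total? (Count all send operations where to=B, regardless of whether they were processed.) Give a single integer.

Answer: 3

Derivation:
After 1 (send(from=A, to=C, msg='resp')): A:[] B:[] C:[resp]
After 2 (send(from=C, to=B, msg='sync')): A:[] B:[sync] C:[resp]
After 3 (send(from=A, to=B, msg='start')): A:[] B:[sync,start] C:[resp]
After 4 (send(from=C, to=A, msg='pong')): A:[pong] B:[sync,start] C:[resp]
After 5 (send(from=C, to=B, msg='done')): A:[pong] B:[sync,start,done] C:[resp]
After 6 (send(from=C, to=A, msg='ack')): A:[pong,ack] B:[sync,start,done] C:[resp]
After 7 (send(from=B, to=C, msg='tick')): A:[pong,ack] B:[sync,start,done] C:[resp,tick]
After 8 (send(from=B, to=A, msg='stop')): A:[pong,ack,stop] B:[sync,start,done] C:[resp,tick]
After 9 (process(C)): A:[pong,ack,stop] B:[sync,start,done] C:[tick]
After 10 (process(A)): A:[ack,stop] B:[sync,start,done] C:[tick]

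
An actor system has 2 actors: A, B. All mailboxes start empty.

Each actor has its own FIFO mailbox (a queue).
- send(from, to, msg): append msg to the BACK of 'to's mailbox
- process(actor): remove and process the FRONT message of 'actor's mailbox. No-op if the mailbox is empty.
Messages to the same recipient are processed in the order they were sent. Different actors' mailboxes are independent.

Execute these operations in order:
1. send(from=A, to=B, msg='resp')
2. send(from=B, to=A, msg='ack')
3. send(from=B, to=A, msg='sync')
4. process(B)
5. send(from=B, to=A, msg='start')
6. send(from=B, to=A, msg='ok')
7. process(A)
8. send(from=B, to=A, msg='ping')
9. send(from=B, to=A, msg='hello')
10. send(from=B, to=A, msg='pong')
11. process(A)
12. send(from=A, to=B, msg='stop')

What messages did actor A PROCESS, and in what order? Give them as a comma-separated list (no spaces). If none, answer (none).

Answer: ack,sync

Derivation:
After 1 (send(from=A, to=B, msg='resp')): A:[] B:[resp]
After 2 (send(from=B, to=A, msg='ack')): A:[ack] B:[resp]
After 3 (send(from=B, to=A, msg='sync')): A:[ack,sync] B:[resp]
After 4 (process(B)): A:[ack,sync] B:[]
After 5 (send(from=B, to=A, msg='start')): A:[ack,sync,start] B:[]
After 6 (send(from=B, to=A, msg='ok')): A:[ack,sync,start,ok] B:[]
After 7 (process(A)): A:[sync,start,ok] B:[]
After 8 (send(from=B, to=A, msg='ping')): A:[sync,start,ok,ping] B:[]
After 9 (send(from=B, to=A, msg='hello')): A:[sync,start,ok,ping,hello] B:[]
After 10 (send(from=B, to=A, msg='pong')): A:[sync,start,ok,ping,hello,pong] B:[]
After 11 (process(A)): A:[start,ok,ping,hello,pong] B:[]
After 12 (send(from=A, to=B, msg='stop')): A:[start,ok,ping,hello,pong] B:[stop]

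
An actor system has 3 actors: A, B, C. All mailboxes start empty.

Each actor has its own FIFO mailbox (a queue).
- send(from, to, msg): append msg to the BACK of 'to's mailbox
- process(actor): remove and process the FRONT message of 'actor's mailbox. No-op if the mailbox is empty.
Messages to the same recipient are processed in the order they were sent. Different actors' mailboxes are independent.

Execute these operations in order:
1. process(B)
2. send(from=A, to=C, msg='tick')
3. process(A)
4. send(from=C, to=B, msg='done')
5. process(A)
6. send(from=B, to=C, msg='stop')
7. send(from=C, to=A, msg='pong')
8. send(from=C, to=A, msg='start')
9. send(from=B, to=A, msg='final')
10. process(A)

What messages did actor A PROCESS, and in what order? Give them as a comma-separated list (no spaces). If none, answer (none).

After 1 (process(B)): A:[] B:[] C:[]
After 2 (send(from=A, to=C, msg='tick')): A:[] B:[] C:[tick]
After 3 (process(A)): A:[] B:[] C:[tick]
After 4 (send(from=C, to=B, msg='done')): A:[] B:[done] C:[tick]
After 5 (process(A)): A:[] B:[done] C:[tick]
After 6 (send(from=B, to=C, msg='stop')): A:[] B:[done] C:[tick,stop]
After 7 (send(from=C, to=A, msg='pong')): A:[pong] B:[done] C:[tick,stop]
After 8 (send(from=C, to=A, msg='start')): A:[pong,start] B:[done] C:[tick,stop]
After 9 (send(from=B, to=A, msg='final')): A:[pong,start,final] B:[done] C:[tick,stop]
After 10 (process(A)): A:[start,final] B:[done] C:[tick,stop]

Answer: pong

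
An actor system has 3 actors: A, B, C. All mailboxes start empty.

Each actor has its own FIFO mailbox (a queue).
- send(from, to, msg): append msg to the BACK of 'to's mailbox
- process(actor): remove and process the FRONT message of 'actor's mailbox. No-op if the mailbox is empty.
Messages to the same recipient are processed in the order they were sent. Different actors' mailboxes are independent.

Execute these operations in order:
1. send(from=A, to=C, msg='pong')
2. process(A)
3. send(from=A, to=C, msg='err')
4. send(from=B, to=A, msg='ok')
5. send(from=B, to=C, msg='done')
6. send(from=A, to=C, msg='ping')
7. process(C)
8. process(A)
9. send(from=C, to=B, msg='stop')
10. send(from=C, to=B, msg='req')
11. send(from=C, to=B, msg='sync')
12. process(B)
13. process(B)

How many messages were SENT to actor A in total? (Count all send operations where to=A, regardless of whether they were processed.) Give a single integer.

After 1 (send(from=A, to=C, msg='pong')): A:[] B:[] C:[pong]
After 2 (process(A)): A:[] B:[] C:[pong]
After 3 (send(from=A, to=C, msg='err')): A:[] B:[] C:[pong,err]
After 4 (send(from=B, to=A, msg='ok')): A:[ok] B:[] C:[pong,err]
After 5 (send(from=B, to=C, msg='done')): A:[ok] B:[] C:[pong,err,done]
After 6 (send(from=A, to=C, msg='ping')): A:[ok] B:[] C:[pong,err,done,ping]
After 7 (process(C)): A:[ok] B:[] C:[err,done,ping]
After 8 (process(A)): A:[] B:[] C:[err,done,ping]
After 9 (send(from=C, to=B, msg='stop')): A:[] B:[stop] C:[err,done,ping]
After 10 (send(from=C, to=B, msg='req')): A:[] B:[stop,req] C:[err,done,ping]
After 11 (send(from=C, to=B, msg='sync')): A:[] B:[stop,req,sync] C:[err,done,ping]
After 12 (process(B)): A:[] B:[req,sync] C:[err,done,ping]
After 13 (process(B)): A:[] B:[sync] C:[err,done,ping]

Answer: 1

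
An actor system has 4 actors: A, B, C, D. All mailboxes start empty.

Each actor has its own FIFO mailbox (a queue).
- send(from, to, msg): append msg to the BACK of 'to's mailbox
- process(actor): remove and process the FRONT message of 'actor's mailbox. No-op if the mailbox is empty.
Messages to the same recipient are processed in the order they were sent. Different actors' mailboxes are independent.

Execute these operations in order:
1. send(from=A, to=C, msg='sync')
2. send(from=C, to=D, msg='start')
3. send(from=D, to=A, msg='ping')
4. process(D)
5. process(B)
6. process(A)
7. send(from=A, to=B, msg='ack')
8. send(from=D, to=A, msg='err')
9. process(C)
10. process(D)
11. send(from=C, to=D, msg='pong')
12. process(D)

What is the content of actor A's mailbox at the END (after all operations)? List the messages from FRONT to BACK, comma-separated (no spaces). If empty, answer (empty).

After 1 (send(from=A, to=C, msg='sync')): A:[] B:[] C:[sync] D:[]
After 2 (send(from=C, to=D, msg='start')): A:[] B:[] C:[sync] D:[start]
After 3 (send(from=D, to=A, msg='ping')): A:[ping] B:[] C:[sync] D:[start]
After 4 (process(D)): A:[ping] B:[] C:[sync] D:[]
After 5 (process(B)): A:[ping] B:[] C:[sync] D:[]
After 6 (process(A)): A:[] B:[] C:[sync] D:[]
After 7 (send(from=A, to=B, msg='ack')): A:[] B:[ack] C:[sync] D:[]
After 8 (send(from=D, to=A, msg='err')): A:[err] B:[ack] C:[sync] D:[]
After 9 (process(C)): A:[err] B:[ack] C:[] D:[]
After 10 (process(D)): A:[err] B:[ack] C:[] D:[]
After 11 (send(from=C, to=D, msg='pong')): A:[err] B:[ack] C:[] D:[pong]
After 12 (process(D)): A:[err] B:[ack] C:[] D:[]

Answer: err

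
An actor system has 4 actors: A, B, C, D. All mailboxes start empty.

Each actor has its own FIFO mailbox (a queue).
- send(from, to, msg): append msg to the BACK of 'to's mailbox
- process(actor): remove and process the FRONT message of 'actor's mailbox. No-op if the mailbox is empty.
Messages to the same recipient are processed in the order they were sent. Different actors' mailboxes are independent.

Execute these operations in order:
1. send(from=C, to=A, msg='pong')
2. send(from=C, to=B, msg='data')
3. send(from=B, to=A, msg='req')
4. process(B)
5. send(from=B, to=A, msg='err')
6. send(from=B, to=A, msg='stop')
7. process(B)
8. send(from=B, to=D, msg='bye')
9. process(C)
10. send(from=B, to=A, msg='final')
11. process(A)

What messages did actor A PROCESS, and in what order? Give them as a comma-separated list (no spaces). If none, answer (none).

After 1 (send(from=C, to=A, msg='pong')): A:[pong] B:[] C:[] D:[]
After 2 (send(from=C, to=B, msg='data')): A:[pong] B:[data] C:[] D:[]
After 3 (send(from=B, to=A, msg='req')): A:[pong,req] B:[data] C:[] D:[]
After 4 (process(B)): A:[pong,req] B:[] C:[] D:[]
After 5 (send(from=B, to=A, msg='err')): A:[pong,req,err] B:[] C:[] D:[]
After 6 (send(from=B, to=A, msg='stop')): A:[pong,req,err,stop] B:[] C:[] D:[]
After 7 (process(B)): A:[pong,req,err,stop] B:[] C:[] D:[]
After 8 (send(from=B, to=D, msg='bye')): A:[pong,req,err,stop] B:[] C:[] D:[bye]
After 9 (process(C)): A:[pong,req,err,stop] B:[] C:[] D:[bye]
After 10 (send(from=B, to=A, msg='final')): A:[pong,req,err,stop,final] B:[] C:[] D:[bye]
After 11 (process(A)): A:[req,err,stop,final] B:[] C:[] D:[bye]

Answer: pong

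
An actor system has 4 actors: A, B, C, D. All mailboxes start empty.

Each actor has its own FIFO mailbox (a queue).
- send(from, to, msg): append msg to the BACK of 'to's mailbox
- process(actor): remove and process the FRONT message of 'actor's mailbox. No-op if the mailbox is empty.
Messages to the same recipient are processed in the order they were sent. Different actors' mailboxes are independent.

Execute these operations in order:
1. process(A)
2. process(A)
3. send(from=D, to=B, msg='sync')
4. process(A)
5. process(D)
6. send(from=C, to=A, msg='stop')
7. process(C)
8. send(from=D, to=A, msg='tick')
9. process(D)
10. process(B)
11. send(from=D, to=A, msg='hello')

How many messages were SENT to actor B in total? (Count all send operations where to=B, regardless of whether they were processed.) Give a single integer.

Answer: 1

Derivation:
After 1 (process(A)): A:[] B:[] C:[] D:[]
After 2 (process(A)): A:[] B:[] C:[] D:[]
After 3 (send(from=D, to=B, msg='sync')): A:[] B:[sync] C:[] D:[]
After 4 (process(A)): A:[] B:[sync] C:[] D:[]
After 5 (process(D)): A:[] B:[sync] C:[] D:[]
After 6 (send(from=C, to=A, msg='stop')): A:[stop] B:[sync] C:[] D:[]
After 7 (process(C)): A:[stop] B:[sync] C:[] D:[]
After 8 (send(from=D, to=A, msg='tick')): A:[stop,tick] B:[sync] C:[] D:[]
After 9 (process(D)): A:[stop,tick] B:[sync] C:[] D:[]
After 10 (process(B)): A:[stop,tick] B:[] C:[] D:[]
After 11 (send(from=D, to=A, msg='hello')): A:[stop,tick,hello] B:[] C:[] D:[]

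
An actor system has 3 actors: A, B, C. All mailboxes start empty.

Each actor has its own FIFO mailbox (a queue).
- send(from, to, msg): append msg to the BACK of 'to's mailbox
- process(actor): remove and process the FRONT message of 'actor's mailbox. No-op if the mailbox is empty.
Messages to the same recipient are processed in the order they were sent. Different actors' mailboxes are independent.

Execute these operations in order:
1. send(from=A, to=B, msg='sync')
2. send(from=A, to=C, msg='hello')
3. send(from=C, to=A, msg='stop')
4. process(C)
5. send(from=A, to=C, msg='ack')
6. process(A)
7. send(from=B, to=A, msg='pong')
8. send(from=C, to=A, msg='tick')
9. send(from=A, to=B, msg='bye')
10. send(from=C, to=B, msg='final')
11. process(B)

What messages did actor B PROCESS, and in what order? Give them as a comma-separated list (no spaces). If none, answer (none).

Answer: sync

Derivation:
After 1 (send(from=A, to=B, msg='sync')): A:[] B:[sync] C:[]
After 2 (send(from=A, to=C, msg='hello')): A:[] B:[sync] C:[hello]
After 3 (send(from=C, to=A, msg='stop')): A:[stop] B:[sync] C:[hello]
After 4 (process(C)): A:[stop] B:[sync] C:[]
After 5 (send(from=A, to=C, msg='ack')): A:[stop] B:[sync] C:[ack]
After 6 (process(A)): A:[] B:[sync] C:[ack]
After 7 (send(from=B, to=A, msg='pong')): A:[pong] B:[sync] C:[ack]
After 8 (send(from=C, to=A, msg='tick')): A:[pong,tick] B:[sync] C:[ack]
After 9 (send(from=A, to=B, msg='bye')): A:[pong,tick] B:[sync,bye] C:[ack]
After 10 (send(from=C, to=B, msg='final')): A:[pong,tick] B:[sync,bye,final] C:[ack]
After 11 (process(B)): A:[pong,tick] B:[bye,final] C:[ack]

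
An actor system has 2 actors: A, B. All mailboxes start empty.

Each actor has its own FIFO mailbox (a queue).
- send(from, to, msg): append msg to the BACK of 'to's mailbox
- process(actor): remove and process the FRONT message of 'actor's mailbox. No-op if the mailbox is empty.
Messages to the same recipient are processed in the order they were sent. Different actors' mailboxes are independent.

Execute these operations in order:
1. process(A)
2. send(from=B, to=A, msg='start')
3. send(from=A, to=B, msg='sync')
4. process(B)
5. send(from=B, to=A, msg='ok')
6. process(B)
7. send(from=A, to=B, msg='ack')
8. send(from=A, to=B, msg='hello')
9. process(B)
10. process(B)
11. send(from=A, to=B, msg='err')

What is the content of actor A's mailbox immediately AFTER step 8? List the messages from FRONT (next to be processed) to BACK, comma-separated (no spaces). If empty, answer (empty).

After 1 (process(A)): A:[] B:[]
After 2 (send(from=B, to=A, msg='start')): A:[start] B:[]
After 3 (send(from=A, to=B, msg='sync')): A:[start] B:[sync]
After 4 (process(B)): A:[start] B:[]
After 5 (send(from=B, to=A, msg='ok')): A:[start,ok] B:[]
After 6 (process(B)): A:[start,ok] B:[]
After 7 (send(from=A, to=B, msg='ack')): A:[start,ok] B:[ack]
After 8 (send(from=A, to=B, msg='hello')): A:[start,ok] B:[ack,hello]

start,ok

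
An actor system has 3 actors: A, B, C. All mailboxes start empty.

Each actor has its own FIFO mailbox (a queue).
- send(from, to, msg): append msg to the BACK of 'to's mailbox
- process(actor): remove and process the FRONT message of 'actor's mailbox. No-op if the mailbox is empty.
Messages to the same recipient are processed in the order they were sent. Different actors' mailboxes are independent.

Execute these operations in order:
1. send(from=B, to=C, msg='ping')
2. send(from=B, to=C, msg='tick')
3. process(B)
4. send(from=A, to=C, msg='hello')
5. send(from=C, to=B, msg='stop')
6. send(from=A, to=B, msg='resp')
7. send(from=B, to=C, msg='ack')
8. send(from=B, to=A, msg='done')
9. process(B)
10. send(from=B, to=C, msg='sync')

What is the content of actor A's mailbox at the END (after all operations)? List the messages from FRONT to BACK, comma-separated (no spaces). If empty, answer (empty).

Answer: done

Derivation:
After 1 (send(from=B, to=C, msg='ping')): A:[] B:[] C:[ping]
After 2 (send(from=B, to=C, msg='tick')): A:[] B:[] C:[ping,tick]
After 3 (process(B)): A:[] B:[] C:[ping,tick]
After 4 (send(from=A, to=C, msg='hello')): A:[] B:[] C:[ping,tick,hello]
After 5 (send(from=C, to=B, msg='stop')): A:[] B:[stop] C:[ping,tick,hello]
After 6 (send(from=A, to=B, msg='resp')): A:[] B:[stop,resp] C:[ping,tick,hello]
After 7 (send(from=B, to=C, msg='ack')): A:[] B:[stop,resp] C:[ping,tick,hello,ack]
After 8 (send(from=B, to=A, msg='done')): A:[done] B:[stop,resp] C:[ping,tick,hello,ack]
After 9 (process(B)): A:[done] B:[resp] C:[ping,tick,hello,ack]
After 10 (send(from=B, to=C, msg='sync')): A:[done] B:[resp] C:[ping,tick,hello,ack,sync]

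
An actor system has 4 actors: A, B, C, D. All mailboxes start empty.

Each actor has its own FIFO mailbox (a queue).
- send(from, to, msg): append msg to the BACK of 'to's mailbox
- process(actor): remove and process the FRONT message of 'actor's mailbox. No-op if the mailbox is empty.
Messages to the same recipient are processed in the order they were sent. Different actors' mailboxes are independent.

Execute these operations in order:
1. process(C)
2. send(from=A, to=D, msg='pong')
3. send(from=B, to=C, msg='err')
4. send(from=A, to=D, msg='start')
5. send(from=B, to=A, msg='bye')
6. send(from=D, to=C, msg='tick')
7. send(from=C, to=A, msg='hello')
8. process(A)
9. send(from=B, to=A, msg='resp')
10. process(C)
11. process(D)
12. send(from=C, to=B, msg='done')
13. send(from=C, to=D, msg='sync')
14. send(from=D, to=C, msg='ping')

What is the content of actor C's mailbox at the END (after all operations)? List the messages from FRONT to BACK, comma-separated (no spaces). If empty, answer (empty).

Answer: tick,ping

Derivation:
After 1 (process(C)): A:[] B:[] C:[] D:[]
After 2 (send(from=A, to=D, msg='pong')): A:[] B:[] C:[] D:[pong]
After 3 (send(from=B, to=C, msg='err')): A:[] B:[] C:[err] D:[pong]
After 4 (send(from=A, to=D, msg='start')): A:[] B:[] C:[err] D:[pong,start]
After 5 (send(from=B, to=A, msg='bye')): A:[bye] B:[] C:[err] D:[pong,start]
After 6 (send(from=D, to=C, msg='tick')): A:[bye] B:[] C:[err,tick] D:[pong,start]
After 7 (send(from=C, to=A, msg='hello')): A:[bye,hello] B:[] C:[err,tick] D:[pong,start]
After 8 (process(A)): A:[hello] B:[] C:[err,tick] D:[pong,start]
After 9 (send(from=B, to=A, msg='resp')): A:[hello,resp] B:[] C:[err,tick] D:[pong,start]
After 10 (process(C)): A:[hello,resp] B:[] C:[tick] D:[pong,start]
After 11 (process(D)): A:[hello,resp] B:[] C:[tick] D:[start]
After 12 (send(from=C, to=B, msg='done')): A:[hello,resp] B:[done] C:[tick] D:[start]
After 13 (send(from=C, to=D, msg='sync')): A:[hello,resp] B:[done] C:[tick] D:[start,sync]
After 14 (send(from=D, to=C, msg='ping')): A:[hello,resp] B:[done] C:[tick,ping] D:[start,sync]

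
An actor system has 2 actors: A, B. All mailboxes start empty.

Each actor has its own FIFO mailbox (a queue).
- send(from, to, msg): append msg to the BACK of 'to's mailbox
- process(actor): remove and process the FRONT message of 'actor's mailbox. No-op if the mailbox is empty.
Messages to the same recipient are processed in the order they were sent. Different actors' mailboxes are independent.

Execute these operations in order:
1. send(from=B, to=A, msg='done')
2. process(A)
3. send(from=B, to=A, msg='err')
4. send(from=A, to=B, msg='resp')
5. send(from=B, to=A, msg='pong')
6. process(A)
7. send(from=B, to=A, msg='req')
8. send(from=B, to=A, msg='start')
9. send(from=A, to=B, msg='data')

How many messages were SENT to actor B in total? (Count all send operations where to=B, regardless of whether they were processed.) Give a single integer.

After 1 (send(from=B, to=A, msg='done')): A:[done] B:[]
After 2 (process(A)): A:[] B:[]
After 3 (send(from=B, to=A, msg='err')): A:[err] B:[]
After 4 (send(from=A, to=B, msg='resp')): A:[err] B:[resp]
After 5 (send(from=B, to=A, msg='pong')): A:[err,pong] B:[resp]
After 6 (process(A)): A:[pong] B:[resp]
After 7 (send(from=B, to=A, msg='req')): A:[pong,req] B:[resp]
After 8 (send(from=B, to=A, msg='start')): A:[pong,req,start] B:[resp]
After 9 (send(from=A, to=B, msg='data')): A:[pong,req,start] B:[resp,data]

Answer: 2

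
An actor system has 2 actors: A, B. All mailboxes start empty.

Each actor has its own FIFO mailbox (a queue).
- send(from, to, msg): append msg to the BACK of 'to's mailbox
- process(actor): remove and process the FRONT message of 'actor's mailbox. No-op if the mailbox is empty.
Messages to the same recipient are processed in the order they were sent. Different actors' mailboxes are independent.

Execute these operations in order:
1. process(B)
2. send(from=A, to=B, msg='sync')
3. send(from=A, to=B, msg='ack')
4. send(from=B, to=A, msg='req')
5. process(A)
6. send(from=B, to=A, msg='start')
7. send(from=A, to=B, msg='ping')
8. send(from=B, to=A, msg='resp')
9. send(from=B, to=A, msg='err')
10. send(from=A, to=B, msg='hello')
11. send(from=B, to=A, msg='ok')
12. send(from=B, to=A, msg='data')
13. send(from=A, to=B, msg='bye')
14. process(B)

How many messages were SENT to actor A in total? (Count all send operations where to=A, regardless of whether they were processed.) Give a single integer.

Answer: 6

Derivation:
After 1 (process(B)): A:[] B:[]
After 2 (send(from=A, to=B, msg='sync')): A:[] B:[sync]
After 3 (send(from=A, to=B, msg='ack')): A:[] B:[sync,ack]
After 4 (send(from=B, to=A, msg='req')): A:[req] B:[sync,ack]
After 5 (process(A)): A:[] B:[sync,ack]
After 6 (send(from=B, to=A, msg='start')): A:[start] B:[sync,ack]
After 7 (send(from=A, to=B, msg='ping')): A:[start] B:[sync,ack,ping]
After 8 (send(from=B, to=A, msg='resp')): A:[start,resp] B:[sync,ack,ping]
After 9 (send(from=B, to=A, msg='err')): A:[start,resp,err] B:[sync,ack,ping]
After 10 (send(from=A, to=B, msg='hello')): A:[start,resp,err] B:[sync,ack,ping,hello]
After 11 (send(from=B, to=A, msg='ok')): A:[start,resp,err,ok] B:[sync,ack,ping,hello]
After 12 (send(from=B, to=A, msg='data')): A:[start,resp,err,ok,data] B:[sync,ack,ping,hello]
After 13 (send(from=A, to=B, msg='bye')): A:[start,resp,err,ok,data] B:[sync,ack,ping,hello,bye]
After 14 (process(B)): A:[start,resp,err,ok,data] B:[ack,ping,hello,bye]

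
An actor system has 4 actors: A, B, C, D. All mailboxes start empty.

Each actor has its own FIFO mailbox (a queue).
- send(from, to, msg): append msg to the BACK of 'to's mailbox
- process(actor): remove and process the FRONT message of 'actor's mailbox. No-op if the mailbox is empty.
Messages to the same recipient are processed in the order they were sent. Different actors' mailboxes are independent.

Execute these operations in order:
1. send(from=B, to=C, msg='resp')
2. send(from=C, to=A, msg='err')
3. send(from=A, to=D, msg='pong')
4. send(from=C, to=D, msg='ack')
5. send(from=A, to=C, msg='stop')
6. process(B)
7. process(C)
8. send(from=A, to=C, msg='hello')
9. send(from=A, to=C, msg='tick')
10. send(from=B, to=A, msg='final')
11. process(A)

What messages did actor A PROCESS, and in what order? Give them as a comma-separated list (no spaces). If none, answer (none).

Answer: err

Derivation:
After 1 (send(from=B, to=C, msg='resp')): A:[] B:[] C:[resp] D:[]
After 2 (send(from=C, to=A, msg='err')): A:[err] B:[] C:[resp] D:[]
After 3 (send(from=A, to=D, msg='pong')): A:[err] B:[] C:[resp] D:[pong]
After 4 (send(from=C, to=D, msg='ack')): A:[err] B:[] C:[resp] D:[pong,ack]
After 5 (send(from=A, to=C, msg='stop')): A:[err] B:[] C:[resp,stop] D:[pong,ack]
After 6 (process(B)): A:[err] B:[] C:[resp,stop] D:[pong,ack]
After 7 (process(C)): A:[err] B:[] C:[stop] D:[pong,ack]
After 8 (send(from=A, to=C, msg='hello')): A:[err] B:[] C:[stop,hello] D:[pong,ack]
After 9 (send(from=A, to=C, msg='tick')): A:[err] B:[] C:[stop,hello,tick] D:[pong,ack]
After 10 (send(from=B, to=A, msg='final')): A:[err,final] B:[] C:[stop,hello,tick] D:[pong,ack]
After 11 (process(A)): A:[final] B:[] C:[stop,hello,tick] D:[pong,ack]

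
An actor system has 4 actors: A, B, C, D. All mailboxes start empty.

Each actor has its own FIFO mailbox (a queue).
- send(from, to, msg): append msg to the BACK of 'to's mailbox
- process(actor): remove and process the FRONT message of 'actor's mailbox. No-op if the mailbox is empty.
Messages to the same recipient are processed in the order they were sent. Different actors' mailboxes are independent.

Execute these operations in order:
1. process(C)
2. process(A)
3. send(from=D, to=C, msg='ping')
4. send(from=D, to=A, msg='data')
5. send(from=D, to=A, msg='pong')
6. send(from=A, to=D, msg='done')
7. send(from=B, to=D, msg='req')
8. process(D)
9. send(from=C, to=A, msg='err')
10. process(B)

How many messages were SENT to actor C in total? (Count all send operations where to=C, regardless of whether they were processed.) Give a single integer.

After 1 (process(C)): A:[] B:[] C:[] D:[]
After 2 (process(A)): A:[] B:[] C:[] D:[]
After 3 (send(from=D, to=C, msg='ping')): A:[] B:[] C:[ping] D:[]
After 4 (send(from=D, to=A, msg='data')): A:[data] B:[] C:[ping] D:[]
After 5 (send(from=D, to=A, msg='pong')): A:[data,pong] B:[] C:[ping] D:[]
After 6 (send(from=A, to=D, msg='done')): A:[data,pong] B:[] C:[ping] D:[done]
After 7 (send(from=B, to=D, msg='req')): A:[data,pong] B:[] C:[ping] D:[done,req]
After 8 (process(D)): A:[data,pong] B:[] C:[ping] D:[req]
After 9 (send(from=C, to=A, msg='err')): A:[data,pong,err] B:[] C:[ping] D:[req]
After 10 (process(B)): A:[data,pong,err] B:[] C:[ping] D:[req]

Answer: 1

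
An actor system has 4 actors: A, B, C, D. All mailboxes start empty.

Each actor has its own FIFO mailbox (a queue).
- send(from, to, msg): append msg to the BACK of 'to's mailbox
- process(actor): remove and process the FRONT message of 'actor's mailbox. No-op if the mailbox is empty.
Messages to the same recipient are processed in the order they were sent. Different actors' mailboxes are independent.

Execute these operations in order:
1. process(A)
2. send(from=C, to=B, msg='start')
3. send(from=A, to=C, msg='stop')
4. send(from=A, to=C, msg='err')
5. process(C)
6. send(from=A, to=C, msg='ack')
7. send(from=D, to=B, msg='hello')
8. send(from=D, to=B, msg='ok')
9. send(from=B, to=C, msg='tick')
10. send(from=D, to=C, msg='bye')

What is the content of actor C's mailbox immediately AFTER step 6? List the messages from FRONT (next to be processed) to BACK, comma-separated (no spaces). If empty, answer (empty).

After 1 (process(A)): A:[] B:[] C:[] D:[]
After 2 (send(from=C, to=B, msg='start')): A:[] B:[start] C:[] D:[]
After 3 (send(from=A, to=C, msg='stop')): A:[] B:[start] C:[stop] D:[]
After 4 (send(from=A, to=C, msg='err')): A:[] B:[start] C:[stop,err] D:[]
After 5 (process(C)): A:[] B:[start] C:[err] D:[]
After 6 (send(from=A, to=C, msg='ack')): A:[] B:[start] C:[err,ack] D:[]

err,ack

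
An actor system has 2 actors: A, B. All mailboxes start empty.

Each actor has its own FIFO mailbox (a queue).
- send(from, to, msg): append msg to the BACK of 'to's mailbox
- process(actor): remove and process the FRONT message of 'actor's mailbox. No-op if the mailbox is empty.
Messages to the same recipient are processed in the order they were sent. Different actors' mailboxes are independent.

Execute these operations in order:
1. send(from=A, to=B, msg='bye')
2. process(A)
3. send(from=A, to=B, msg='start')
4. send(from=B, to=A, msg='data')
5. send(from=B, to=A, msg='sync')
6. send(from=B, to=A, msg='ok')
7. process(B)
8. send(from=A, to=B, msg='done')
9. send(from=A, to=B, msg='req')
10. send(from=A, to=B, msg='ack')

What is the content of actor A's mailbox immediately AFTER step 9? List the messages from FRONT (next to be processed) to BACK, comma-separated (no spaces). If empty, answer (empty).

After 1 (send(from=A, to=B, msg='bye')): A:[] B:[bye]
After 2 (process(A)): A:[] B:[bye]
After 3 (send(from=A, to=B, msg='start')): A:[] B:[bye,start]
After 4 (send(from=B, to=A, msg='data')): A:[data] B:[bye,start]
After 5 (send(from=B, to=A, msg='sync')): A:[data,sync] B:[bye,start]
After 6 (send(from=B, to=A, msg='ok')): A:[data,sync,ok] B:[bye,start]
After 7 (process(B)): A:[data,sync,ok] B:[start]
After 8 (send(from=A, to=B, msg='done')): A:[data,sync,ok] B:[start,done]
After 9 (send(from=A, to=B, msg='req')): A:[data,sync,ok] B:[start,done,req]

data,sync,ok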